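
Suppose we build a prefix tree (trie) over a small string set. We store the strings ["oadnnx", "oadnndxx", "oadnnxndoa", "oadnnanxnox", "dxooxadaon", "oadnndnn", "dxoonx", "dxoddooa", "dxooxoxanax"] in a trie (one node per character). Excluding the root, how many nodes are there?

Count nodes per top-level branch (shared prefixes stored once):
  'd'-branch (dxoddooa, dxoonx, dxooxadaon, dxooxoxanax): 23 nodes
  'o'-branch (oadnnanxnox, oadnndnn, oadnndxx, oadnnx, oadnnxndoa): 21 nodes
Sum: 44

44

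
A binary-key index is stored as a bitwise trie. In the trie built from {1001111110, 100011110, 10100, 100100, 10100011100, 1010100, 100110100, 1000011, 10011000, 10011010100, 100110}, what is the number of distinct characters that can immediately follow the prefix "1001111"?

1

Walk "1001111" from the root, arriving at one node.
Distinct next characters after "1001111": 1.
That node has 1 child edge.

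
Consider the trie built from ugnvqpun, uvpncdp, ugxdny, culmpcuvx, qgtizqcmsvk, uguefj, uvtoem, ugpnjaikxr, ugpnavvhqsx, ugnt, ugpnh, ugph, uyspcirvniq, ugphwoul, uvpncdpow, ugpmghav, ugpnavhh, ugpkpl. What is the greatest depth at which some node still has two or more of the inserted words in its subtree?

Equivalently: take the maximum, over all pairs, of their longest common prefix length.
e.g. "uvpncdp" and "uvpncdpow" share the prefix "uvpncdp" of length 7; no pair shares a longer one.
Longest shared-prefix length: 7

7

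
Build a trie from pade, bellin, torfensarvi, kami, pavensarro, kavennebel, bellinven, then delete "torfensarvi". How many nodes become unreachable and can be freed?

A node on "torfensarvi"'s path can go only if nothing else ends at it or branches off below it.
No other word shares any prefix with "torfensarvi", so all 11 of its nodes go.
Nodes removed: 11

11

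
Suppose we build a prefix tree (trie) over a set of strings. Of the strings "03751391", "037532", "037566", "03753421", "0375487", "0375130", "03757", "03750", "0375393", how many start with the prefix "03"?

9

Traverse to the node for "03", then collect every word in that subtree.
Words under "03": 03750, 0375130, 03751391, 037532, 03753421, 0375393, 0375487, 037566, 03757
Count: 9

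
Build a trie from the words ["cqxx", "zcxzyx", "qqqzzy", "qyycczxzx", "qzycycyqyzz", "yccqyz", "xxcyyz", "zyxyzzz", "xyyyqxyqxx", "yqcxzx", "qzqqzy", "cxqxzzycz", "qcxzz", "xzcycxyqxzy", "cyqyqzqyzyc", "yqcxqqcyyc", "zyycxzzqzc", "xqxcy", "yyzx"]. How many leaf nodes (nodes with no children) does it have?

Leaves are exactly the stored words that no other stored word extends.
Those words: "cqxx", "cxqxzzycz", "cyqyqzqyzyc", "qcxzz", "qqqzzy", "qyycczxzx", "qzqqzy", "qzycycyqyzz", "xqxcy", "xxcyyz", "xyyyqxyqxx", "xzcycxyqxzy", "yccqyz", "yqcxqqcyyc", "yqcxzx", "yyzx", "zcxzyx", "zyxyzzz", "zyycxzzqzc"
Leaf count: 19

19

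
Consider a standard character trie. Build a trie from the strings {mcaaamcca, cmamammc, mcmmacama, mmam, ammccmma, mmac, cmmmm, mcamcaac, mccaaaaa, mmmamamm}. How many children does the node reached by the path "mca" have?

Walk "mca" from the root, arriving at one node.
Distinct next characters after "mca": a, m.
That node has 2 child edges.

2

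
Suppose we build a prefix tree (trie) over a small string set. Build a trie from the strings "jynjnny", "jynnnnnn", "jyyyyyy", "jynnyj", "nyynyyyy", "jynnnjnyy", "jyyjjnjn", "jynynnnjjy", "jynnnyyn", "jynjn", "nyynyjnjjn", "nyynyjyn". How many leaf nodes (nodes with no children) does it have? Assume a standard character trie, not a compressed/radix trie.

11

Leaves are exactly the stored words that no other stored word extends.
Those words: "jynjnny", "jynnnjnyy", "jynnnnnn", "jynnnyyn", "jynnyj", "jynynnnjjy", "jyyjjnjn", "jyyyyyy", "nyynyjnjjn", "nyynyjyn", "nyynyyyy"
Leaf count: 11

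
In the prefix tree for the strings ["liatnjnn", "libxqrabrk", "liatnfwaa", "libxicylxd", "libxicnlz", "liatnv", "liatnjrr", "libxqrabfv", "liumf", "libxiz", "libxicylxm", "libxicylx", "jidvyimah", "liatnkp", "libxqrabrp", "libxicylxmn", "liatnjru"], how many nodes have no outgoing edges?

A leaf is a node with no children — equivalently, the end of a word that is not a proper prefix of any other stored word.
Those words: "jidvyimah", "liatnfwaa", "liatnjnn", "liatnjrr", "liatnjru", "liatnkp", "liatnv", "libxicnlz", "libxicylxd", "libxicylxmn", "libxiz", "libxqrabfv", "libxqrabrk", "libxqrabrp", "liumf"
Leaf count: 15

15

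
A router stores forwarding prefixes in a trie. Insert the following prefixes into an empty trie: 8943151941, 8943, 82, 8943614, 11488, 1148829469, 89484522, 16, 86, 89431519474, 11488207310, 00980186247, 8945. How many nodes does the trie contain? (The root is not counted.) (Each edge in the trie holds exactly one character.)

50

Trace insertions, counting only characters that open a new branch:
  "8943151941" → 10 new (8, 9, 4, 3, 1, 5, 1, 9, 4, 1)
  "8943" → prefix "8943" already present; 0 new (none)
  "82" → prefix "8" already present; 1 new (2)
  "8943614" → prefix "8943" already present; 3 new (6, 1, 4)
  "11488" → 5 new (1, 1, 4, 8, 8)
  "1148829469" → prefix "11488" already present; 5 new (2, 9, 4, 6, 9)
  "89484522" → prefix "894" already present; 5 new (8, 4, 5, 2, 2)
  "16" → prefix "1" already present; 1 new (6)
  "86" → prefix "8" already present; 1 new (6)
  "89431519474" → prefix "894315194" already present; 2 new (7, 4)
  "11488207310" → prefix "114882" already present; 5 new (0, 7, 3, 1, 0)
  "00980186247" → 11 new (0, 0, 9, 8, 0, 1, 8, 6, 2, 4, 7)
  "8945" → prefix "894" already present; 1 new (5)
Total nodes = 10 + 0 + 1 + 3 + 5 + 5 + 5 + 1 + 1 + 2 + 5 + 11 + 1 = 50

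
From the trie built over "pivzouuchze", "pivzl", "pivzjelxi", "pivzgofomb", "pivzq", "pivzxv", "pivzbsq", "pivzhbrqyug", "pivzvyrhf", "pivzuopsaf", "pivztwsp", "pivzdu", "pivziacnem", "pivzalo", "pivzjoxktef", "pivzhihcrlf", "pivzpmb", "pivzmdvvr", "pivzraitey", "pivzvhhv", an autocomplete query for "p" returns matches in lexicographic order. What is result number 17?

DFS of the "p" subtree visits, in order: "pivzalo", "pivzbsq", "pivzdu", "pivzgofomb", "pivzhbrqyug", "pivzhihcrlf", "pivziacnem", "pivzjelxi", "pivzjoxktef", "pivzl", "pivzmdvvr", "pivzouuchze", "pivzpmb", "pivzq", "pivzraitey", "pivztwsp", "pivzuopsaf", "pivzvhhv", "pivzvyrhf", "pivzxv"
The 17th is pivzuopsaf.

pivzuopsaf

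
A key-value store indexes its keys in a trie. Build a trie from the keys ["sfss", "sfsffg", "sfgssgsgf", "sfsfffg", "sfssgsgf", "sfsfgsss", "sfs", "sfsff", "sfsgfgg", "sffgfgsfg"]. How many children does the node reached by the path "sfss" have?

Walk "sfss" from the root, arriving at one node.
Characters that immediately follow "sfss" among the stored strings: {g}.
That node has 1 child edge.

1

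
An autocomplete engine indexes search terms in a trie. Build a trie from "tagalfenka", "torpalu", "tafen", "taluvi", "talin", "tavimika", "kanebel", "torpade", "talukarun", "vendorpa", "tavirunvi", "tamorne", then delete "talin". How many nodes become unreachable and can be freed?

A node on "talin"'s path can go only if nothing else ends at it or branches off below it.
The suffix "in" (2 nodes) is used only by "talin"; the node for "tal" still has the child "u", so pruning stops there.
Nodes removed: 2

2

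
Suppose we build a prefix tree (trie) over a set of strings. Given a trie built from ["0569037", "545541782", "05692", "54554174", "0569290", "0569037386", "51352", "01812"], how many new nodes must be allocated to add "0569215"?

2

The longest prefix of "0569215" already in the trie is "05692" (length 5).
Each of the 2 remaining characters creates one node.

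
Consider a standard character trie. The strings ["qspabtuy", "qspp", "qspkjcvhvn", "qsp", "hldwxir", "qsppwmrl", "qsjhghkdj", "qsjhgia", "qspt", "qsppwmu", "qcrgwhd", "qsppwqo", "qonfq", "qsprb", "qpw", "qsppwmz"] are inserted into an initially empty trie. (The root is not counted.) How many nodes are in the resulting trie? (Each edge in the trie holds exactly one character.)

Count nodes per top-level branch (shared prefixes stored once):
  'h'-branch (hldwxir): 7 nodes
  'q'-branch (qcrgwhd, qonfq, qpw, qsjhghkdj, qsjhgia, qsp, qspabtuy, qspkjcvhvn, qspp, qsppwmrl, qsppwmu, qsppwmz, qsppwqo, qsprb, qspt): 48 nodes
Sum: 55

55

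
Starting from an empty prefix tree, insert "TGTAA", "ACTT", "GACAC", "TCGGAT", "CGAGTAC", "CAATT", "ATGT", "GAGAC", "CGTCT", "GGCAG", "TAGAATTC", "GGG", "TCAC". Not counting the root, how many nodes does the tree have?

For each word, the new-node count is its length minus the longest prefix already in the trie:
  "TGTAA" → 5 new (T, G, T, A, A)
  "ACTT" → 4 new (A, C, T, T)
  "GACAC" → 5 new (G, A, C, A, C)
  "TCGGAT" → prefix "T" already present; 5 new (C, G, G, A, T)
  "CGAGTAC" → 7 new (C, G, A, G, T, A, C)
  "CAATT" → prefix "C" already present; 4 new (A, A, T, T)
  "ATGT" → prefix "A" already present; 3 new (T, G, T)
  "GAGAC" → prefix "GA" already present; 3 new (G, A, C)
  "CGTCT" → prefix "CG" already present; 3 new (T, C, T)
  "GGCAG" → prefix "G" already present; 4 new (G, C, A, G)
  "TAGAATTC" → prefix "T" already present; 7 new (A, G, A, A, T, T, C)
  "GGG" → prefix "GG" already present; 1 new (G)
  "TCAC" → prefix "TC" already present; 2 new (A, C)
Total nodes = 5 + 4 + 5 + 5 + 7 + 4 + 3 + 3 + 3 + 4 + 7 + 1 + 2 = 53

53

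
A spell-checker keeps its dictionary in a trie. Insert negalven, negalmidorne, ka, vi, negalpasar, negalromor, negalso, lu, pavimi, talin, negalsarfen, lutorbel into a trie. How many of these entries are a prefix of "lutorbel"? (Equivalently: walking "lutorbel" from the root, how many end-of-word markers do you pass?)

2

Check each prefix of "lutorbel" against the stored set — each match is an end-marker on the path.
Prefixes of the query that are stored words: "lu", "lutorbel"
Count: 2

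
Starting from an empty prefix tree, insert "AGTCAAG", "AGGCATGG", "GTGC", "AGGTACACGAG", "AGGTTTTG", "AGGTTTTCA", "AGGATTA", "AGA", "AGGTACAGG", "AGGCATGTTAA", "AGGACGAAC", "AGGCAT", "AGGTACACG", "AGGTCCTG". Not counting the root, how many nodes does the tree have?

For each word, the new-node count is its length minus the longest prefix already in the trie:
  "AGTCAAG" → 7 new (A, G, T, C, A, A, G)
  "AGGCATGG" → prefix "AG" already present; 6 new (G, C, A, T, G, G)
  "GTGC" → 4 new (G, T, G, C)
  "AGGTACACGAG" → prefix "AGG" already present; 8 new (T, A, C, A, C, G, A, G)
  "AGGTTTTG" → prefix "AGGT" already present; 4 new (T, T, T, G)
  "AGGTTTTCA" → prefix "AGGTTTT" already present; 2 new (C, A)
  "AGGATTA" → prefix "AGG" already present; 4 new (A, T, T, A)
  "AGA" → prefix "AG" already present; 1 new (A)
  "AGGTACAGG" → prefix "AGGTACA" already present; 2 new (G, G)
  "AGGCATGTTAA" → prefix "AGGCATG" already present; 4 new (T, T, A, A)
  "AGGACGAAC" → prefix "AGGA" already present; 5 new (C, G, A, A, C)
  "AGGCAT" → prefix "AGGCAT" already present; 0 new (none)
  "AGGTACACG" → prefix "AGGTACACG" already present; 0 new (none)
  "AGGTCCTG" → prefix "AGGT" already present; 4 new (C, C, T, G)
Total nodes = 7 + 6 + 4 + 8 + 4 + 2 + 4 + 1 + 2 + 4 + 5 + 0 + 0 + 4 = 51

51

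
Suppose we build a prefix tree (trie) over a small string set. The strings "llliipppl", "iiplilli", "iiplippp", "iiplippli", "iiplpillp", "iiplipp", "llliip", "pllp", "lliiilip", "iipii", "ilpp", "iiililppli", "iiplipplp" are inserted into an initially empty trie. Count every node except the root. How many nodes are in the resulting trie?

Insert word by word; a character creates a node only if that edge doesn't already exist:
  "llliipppl" → 9 new (l, l, l, i, i, p, p, p, l)
  "iiplilli" → 8 new (i, i, p, l, i, l, l, i)
  "iiplippp" → prefix "iipli" already present; 3 new (p, p, p)
  "iiplippli" → prefix "iiplipp" already present; 2 new (l, i)
  "iiplpillp" → prefix "iipl" already present; 5 new (p, i, l, l, p)
  "iiplipp" → prefix "iiplipp" already present; 0 new (none)
  "llliip" → prefix "llliip" already present; 0 new (none)
  "pllp" → 4 new (p, l, l, p)
  "lliiilip" → prefix "ll" already present; 6 new (i, i, i, l, i, p)
  "iipii" → prefix "iip" already present; 2 new (i, i)
  "ilpp" → prefix "i" already present; 3 new (l, p, p)
  "iiililppli" → prefix "ii" already present; 8 new (i, l, i, l, p, p, l, i)
  "iiplipplp" → prefix "iiplippl" already present; 1 new (p)
Total nodes = 9 + 8 + 3 + 2 + 5 + 0 + 0 + 4 + 6 + 2 + 3 + 8 + 1 = 51

51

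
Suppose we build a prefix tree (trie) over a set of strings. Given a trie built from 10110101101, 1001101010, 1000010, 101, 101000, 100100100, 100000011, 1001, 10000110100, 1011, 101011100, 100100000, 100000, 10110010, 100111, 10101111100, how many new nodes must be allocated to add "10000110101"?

1

"1000011010" is already a path in the trie; the remaining "1" must be added.
New nodes needed: |"10000110101"| − 10 = 11 − 10 = 1.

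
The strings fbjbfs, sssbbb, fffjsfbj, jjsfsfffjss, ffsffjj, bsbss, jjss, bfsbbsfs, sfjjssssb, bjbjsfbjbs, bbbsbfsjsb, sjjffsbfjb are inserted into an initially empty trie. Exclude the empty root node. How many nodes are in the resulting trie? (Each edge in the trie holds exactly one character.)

Insert word by word; a character creates a node only if that edge doesn't already exist:
  "fbjbfs" → 6 new (f, b, j, b, f, s)
  "sssbbb" → 6 new (s, s, s, b, b, b)
  "fffjsfbj" → prefix "f" already present; 7 new (f, f, j, s, f, b, j)
  "jjsfsfffjss" → 11 new (j, j, s, f, s, f, f, f, j, s, s)
  "ffsffjj" → prefix "ff" already present; 5 new (s, f, f, j, j)
  "bsbss" → 5 new (b, s, b, s, s)
  "jjss" → prefix "jjs" already present; 1 new (s)
  "bfsbbsfs" → prefix "b" already present; 7 new (f, s, b, b, s, f, s)
  "sfjjssssb" → prefix "s" already present; 8 new (f, j, j, s, s, s, s, b)
  "bjbjsfbjbs" → prefix "b" already present; 9 new (j, b, j, s, f, b, j, b, s)
  "bbbsbfsjsb" → prefix "b" already present; 9 new (b, b, s, b, f, s, j, s, b)
  "sjjffsbfjb" → prefix "s" already present; 9 new (j, j, f, f, s, b, f, j, b)
Total nodes = 6 + 6 + 7 + 11 + 5 + 5 + 1 + 7 + 8 + 9 + 9 + 9 = 83

83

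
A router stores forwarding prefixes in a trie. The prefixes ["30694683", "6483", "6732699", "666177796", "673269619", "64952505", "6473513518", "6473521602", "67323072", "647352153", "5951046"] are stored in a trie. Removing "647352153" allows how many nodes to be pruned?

2

After clearing the end-marker at "647352153", prune upward until reaching a node still needed by another word.
The suffix "53" (2 nodes) is used only by "647352153"; the node for "6473521" still has the child "6", so pruning stops there.
Nodes removed: 2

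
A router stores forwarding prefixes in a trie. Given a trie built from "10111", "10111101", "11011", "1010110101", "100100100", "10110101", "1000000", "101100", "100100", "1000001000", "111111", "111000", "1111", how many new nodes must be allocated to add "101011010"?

Every character of "101011010" already lies on an existing path (it is a prefix of some stored word).
No new nodes are needed: 0.

0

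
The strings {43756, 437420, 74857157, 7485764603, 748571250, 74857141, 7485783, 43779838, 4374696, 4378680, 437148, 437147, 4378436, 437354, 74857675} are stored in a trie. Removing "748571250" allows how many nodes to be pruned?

After clearing the end-marker at "748571250", prune upward until reaching a node still needed by another word.
The suffix "250" (3 nodes) is used only by "748571250"; the node for "748571" still has the child "5", so pruning stops there.
Nodes removed: 3

3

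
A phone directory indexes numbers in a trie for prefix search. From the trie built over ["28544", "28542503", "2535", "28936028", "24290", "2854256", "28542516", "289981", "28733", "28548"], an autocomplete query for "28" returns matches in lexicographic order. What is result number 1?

Filter for "28…" and sort: "28542503", "28542516", "2854256", "28544", "28548", "28733", "28936028", "289981"
The 1st is 28542503.

28542503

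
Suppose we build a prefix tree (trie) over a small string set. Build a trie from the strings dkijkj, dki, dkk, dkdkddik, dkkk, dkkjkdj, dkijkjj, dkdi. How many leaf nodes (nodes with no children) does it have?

A leaf is a node with no children — equivalently, the end of a word that is not a proper prefix of any other stored word.
Those words: "dkdi", "dkdkddik", "dkijkjj", "dkkjkdj", "dkkk"
Leaf count: 5

5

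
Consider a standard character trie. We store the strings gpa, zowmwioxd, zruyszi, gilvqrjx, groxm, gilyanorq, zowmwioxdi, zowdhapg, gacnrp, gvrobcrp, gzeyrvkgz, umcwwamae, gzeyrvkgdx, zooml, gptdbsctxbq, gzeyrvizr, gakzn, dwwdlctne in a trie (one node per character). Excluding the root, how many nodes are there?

Insert word by word; a character creates a node only if that edge doesn't already exist:
  "gpa" → 3 new (g, p, a)
  "zowmwioxd" → 9 new (z, o, w, m, w, i, o, x, d)
  "zruyszi" → prefix "z" already present; 6 new (r, u, y, s, z, i)
  "gilvqrjx" → prefix "g" already present; 7 new (i, l, v, q, r, j, x)
  "groxm" → prefix "g" already present; 4 new (r, o, x, m)
  "gilyanorq" → prefix "gil" already present; 6 new (y, a, n, o, r, q)
  "zowmwioxdi" → prefix "zowmwioxd" already present; 1 new (i)
  "zowdhapg" → prefix "zow" already present; 5 new (d, h, a, p, g)
  "gacnrp" → prefix "g" already present; 5 new (a, c, n, r, p)
  "gvrobcrp" → prefix "g" already present; 7 new (v, r, o, b, c, r, p)
  "gzeyrvkgz" → prefix "g" already present; 8 new (z, e, y, r, v, k, g, z)
  "umcwwamae" → 9 new (u, m, c, w, w, a, m, a, e)
  "gzeyrvkgdx" → prefix "gzeyrvkg" already present; 2 new (d, x)
  "zooml" → prefix "zo" already present; 3 new (o, m, l)
  "gptdbsctxbq" → prefix "gp" already present; 9 new (t, d, b, s, c, t, x, b, q)
  "gzeyrvizr" → prefix "gzeyrv" already present; 3 new (i, z, r)
  "gakzn" → prefix "ga" already present; 3 new (k, z, n)
  "dwwdlctne" → 9 new (d, w, w, d, l, c, t, n, e)
Total nodes = 3 + 9 + 6 + 7 + 4 + 6 + 1 + 5 + 5 + 7 + 8 + 9 + 2 + 3 + 9 + 3 + 3 + 9 = 99

99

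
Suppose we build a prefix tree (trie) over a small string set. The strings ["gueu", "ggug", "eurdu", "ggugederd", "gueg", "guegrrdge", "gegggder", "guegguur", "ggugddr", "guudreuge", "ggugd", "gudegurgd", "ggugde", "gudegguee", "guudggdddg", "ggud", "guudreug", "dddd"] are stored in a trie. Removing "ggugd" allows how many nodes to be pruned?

A node on "ggugd"'s path can go only if nothing else ends at it or branches off below it.
Every node on "ggugd" is still needed (e.g. by "ggugddr"), so nothing is freed.
Nodes removed: 0

0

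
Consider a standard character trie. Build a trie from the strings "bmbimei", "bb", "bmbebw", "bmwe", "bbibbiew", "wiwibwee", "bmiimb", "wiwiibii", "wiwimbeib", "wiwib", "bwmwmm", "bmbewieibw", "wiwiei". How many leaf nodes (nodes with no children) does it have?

Leaves are exactly the stored words that no other stored word extends.
Those words: "bbibbiew", "bmbebw", "bmbewieibw", "bmbimei", "bmiimb", "bmwe", "bwmwmm", "wiwibwee", "wiwiei", "wiwiibii", "wiwimbeib"
Leaf count: 11

11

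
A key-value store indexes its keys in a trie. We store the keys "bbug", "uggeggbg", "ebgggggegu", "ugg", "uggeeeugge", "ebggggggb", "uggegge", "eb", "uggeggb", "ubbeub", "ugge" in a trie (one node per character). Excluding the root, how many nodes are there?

Count nodes per top-level branch (shared prefixes stored once):
  'b'-branch (bbug): 4 nodes
  'e'-branch (eb, ebgggggegu, ebggggggb): 12 nodes
  'u'-branch (ubbeub, ugg, ugge, uggeeeugge, uggeggb, uggeggbg, uggegge): 20 nodes
Sum: 36

36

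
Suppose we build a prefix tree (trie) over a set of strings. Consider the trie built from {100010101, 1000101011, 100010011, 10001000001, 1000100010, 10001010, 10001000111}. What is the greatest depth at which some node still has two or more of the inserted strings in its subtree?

9

Look for the deepest trie node that still has at least two words in its subtree.
"1000100010" and "10001000111" agree on "100010001" (9 characters) before diverging; nothing deeper is shared.
Longest shared-prefix length: 9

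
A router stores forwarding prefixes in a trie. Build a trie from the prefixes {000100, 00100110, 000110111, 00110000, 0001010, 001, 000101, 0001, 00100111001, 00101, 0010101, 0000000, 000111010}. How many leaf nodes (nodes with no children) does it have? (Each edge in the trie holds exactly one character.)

9

A leaf is a node with no children — equivalently, the end of a word that is not a proper prefix of any other stored word.
Those words: "0000000", "000100", "0001010", "000110111", "000111010", "00100110", "00100111001", "0010101", "00110000"
Leaf count: 9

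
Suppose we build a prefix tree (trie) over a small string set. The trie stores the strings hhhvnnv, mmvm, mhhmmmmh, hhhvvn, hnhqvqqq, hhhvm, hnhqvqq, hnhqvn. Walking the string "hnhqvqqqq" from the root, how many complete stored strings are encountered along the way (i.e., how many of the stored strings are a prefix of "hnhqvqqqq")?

Traverse "hnhqvqqqq" character by character; count nodes along the way that are marked as word ends.
Prefixes of the query that are stored words: "hnhqvqq", "hnhqvqqq"
Count: 2

2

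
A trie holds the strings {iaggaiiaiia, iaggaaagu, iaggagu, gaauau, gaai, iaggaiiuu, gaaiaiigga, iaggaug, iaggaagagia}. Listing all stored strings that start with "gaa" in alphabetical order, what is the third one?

DFS of the "gaa" subtree visits, in order: "gaai", "gaaiaiigga", "gaauau"
Position 3: gaauau

gaauau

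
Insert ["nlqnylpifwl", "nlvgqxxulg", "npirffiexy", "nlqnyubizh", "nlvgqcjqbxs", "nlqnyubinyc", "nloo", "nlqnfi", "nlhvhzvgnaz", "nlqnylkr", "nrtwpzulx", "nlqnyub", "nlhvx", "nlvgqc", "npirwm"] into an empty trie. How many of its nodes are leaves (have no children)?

13

A leaf is a node with no children — equivalently, the end of a word that is not a proper prefix of any other stored word.
Those words: "nlhvhzvgnaz", "nlhvx", "nloo", "nlqnfi", "nlqnylkr", "nlqnylpifwl", "nlqnyubinyc", "nlqnyubizh", "nlvgqcjqbxs", "nlvgqxxulg", "npirffiexy", "npirwm", "nrtwpzulx"
Leaf count: 13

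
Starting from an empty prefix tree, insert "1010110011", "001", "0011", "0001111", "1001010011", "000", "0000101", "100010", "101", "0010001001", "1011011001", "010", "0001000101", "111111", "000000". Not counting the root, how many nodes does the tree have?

Count nodes per top-level branch (shared prefixes stored once):
  '0'-branch (000, 000000, 0000101, 0001000101, 0001111, 001, 0010001001, 0011, 010): 30 nodes
  '1'-branch (100010, 1001010011, 101, 1010110011, 1011011001, 111111): 33 nodes
Sum: 63

63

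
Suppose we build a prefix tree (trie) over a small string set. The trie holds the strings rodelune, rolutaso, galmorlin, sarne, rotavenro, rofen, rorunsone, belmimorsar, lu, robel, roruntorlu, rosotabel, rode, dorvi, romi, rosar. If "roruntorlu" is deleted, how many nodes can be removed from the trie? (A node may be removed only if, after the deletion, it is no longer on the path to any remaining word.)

5

Walk "roruntorlu" from the leaf back toward the root, removing each node that no remaining word uses.
The suffix "torlu" (5 nodes) is used only by "roruntorlu"; the node for "rorun" still has the child "s", so pruning stops there.
Nodes removed: 5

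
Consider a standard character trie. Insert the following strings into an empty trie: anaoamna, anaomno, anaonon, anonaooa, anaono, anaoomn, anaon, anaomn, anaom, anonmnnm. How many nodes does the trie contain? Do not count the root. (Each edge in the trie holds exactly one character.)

27

Trie structure (* marks end of a word):
(root)
└─ a
   └─ n
      ├─ a
      │  └─ o
      │     ├─ a
      │     │  └─ m
      │     │     └─ n
      │     │        └─ a *
      │     ├─ m *
      │     │  └─ n *
      │     │     └─ o *
      │     ├─ n *
      │     │  └─ o *
      │     │     └─ n *
      │     └─ o
      │        └─ m
      │           └─ n *
      └─ o
         └─ n
            ├─ a
            │  └─ o
            │     └─ o
            │        └─ a *
            └─ m
               └─ n
                  └─ n
                     └─ m *
Counting every labelled node above: 27.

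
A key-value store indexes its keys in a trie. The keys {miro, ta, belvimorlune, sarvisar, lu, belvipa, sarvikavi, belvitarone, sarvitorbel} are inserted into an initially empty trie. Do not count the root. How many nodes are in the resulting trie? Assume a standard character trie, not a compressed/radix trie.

For each word, the new-node count is its length minus the longest prefix already in the trie:
  "miro" → 4 new (m, i, r, o)
  "ta" → 2 new (t, a)
  "belvimorlune" → 12 new (b, e, l, v, i, m, o, r, l, u, n, e)
  "sarvisar" → 8 new (s, a, r, v, i, s, a, r)
  "lu" → 2 new (l, u)
  "belvipa" → prefix "belvi" already present; 2 new (p, a)
  "sarvikavi" → prefix "sarvi" already present; 4 new (k, a, v, i)
  "belvitarone" → prefix "belvi" already present; 6 new (t, a, r, o, n, e)
  "sarvitorbel" → prefix "sarvi" already present; 6 new (t, o, r, b, e, l)
Total nodes = 4 + 2 + 12 + 8 + 2 + 2 + 4 + 6 + 6 = 46

46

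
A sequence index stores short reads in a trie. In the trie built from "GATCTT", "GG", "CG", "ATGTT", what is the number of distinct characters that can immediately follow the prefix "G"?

Walk "G" from the root, arriving at one node.
Distinct next characters after "G": A, G.
That node has 2 child edges.

2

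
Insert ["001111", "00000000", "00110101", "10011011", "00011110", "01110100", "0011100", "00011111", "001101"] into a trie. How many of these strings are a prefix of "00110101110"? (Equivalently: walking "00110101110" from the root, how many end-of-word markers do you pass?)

Check each prefix of "00110101110" against the stored set — each match is an end-marker on the path.
Prefixes of the query that are stored words: "001101", "00110101"
Count: 2

2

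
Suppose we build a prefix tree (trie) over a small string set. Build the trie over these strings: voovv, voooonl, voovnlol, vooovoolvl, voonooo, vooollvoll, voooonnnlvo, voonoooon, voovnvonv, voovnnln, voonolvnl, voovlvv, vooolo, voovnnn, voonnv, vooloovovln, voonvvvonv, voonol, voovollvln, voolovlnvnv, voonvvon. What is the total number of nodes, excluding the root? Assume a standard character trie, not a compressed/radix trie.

82

Count nodes per top-level branch (shared prefixes stored once):
  'v'-branch (vooloovovln, voolovlnvnv, voonnv, voonol, voonolvnl, voonooo, voonoooon, voonvvon, voonvvvonv, vooollvoll, vooolo, voooonl, voooonnnlvo, vooovoolvl, voovlvv, voovnlol, voovnnln, voovnnn, voovnvonv, voovollvln, voovv): 82 nodes
Sum: 82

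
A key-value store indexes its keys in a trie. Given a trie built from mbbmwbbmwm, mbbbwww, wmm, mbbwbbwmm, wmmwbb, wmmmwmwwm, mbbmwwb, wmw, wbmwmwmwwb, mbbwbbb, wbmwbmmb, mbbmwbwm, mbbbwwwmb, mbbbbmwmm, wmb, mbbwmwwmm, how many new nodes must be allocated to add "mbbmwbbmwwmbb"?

4

Walking "mbbmwbbmwwmbb" from the root, the first 9 characters ("mbbmwbbmw") follow existing edges; "w" is the first miss.
New nodes needed: |"mbbmwbbmwwmbb"| − 9 = 13 − 9 = 4.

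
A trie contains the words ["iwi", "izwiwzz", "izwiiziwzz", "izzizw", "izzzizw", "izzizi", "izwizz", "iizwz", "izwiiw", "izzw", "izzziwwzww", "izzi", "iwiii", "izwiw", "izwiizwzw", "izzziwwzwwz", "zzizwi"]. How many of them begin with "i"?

16

Walk to "i"; the words in its subtree are exactly those with that prefix.
Matches: "iizwz", "iwi", "iwiii", "izwiiw", "izwiiziwzz", "izwiizwzw", "izwiw", "izwiwzz", "izwizz", "izzi", "izzizi", "izzizw", "izzw", "izzziwwzww", "izzziwwzwwz", "izzzizw"
Count: 16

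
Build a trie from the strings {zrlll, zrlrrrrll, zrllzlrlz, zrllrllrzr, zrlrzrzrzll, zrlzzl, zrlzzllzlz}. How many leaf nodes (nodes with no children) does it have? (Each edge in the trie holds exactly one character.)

Leaves are exactly the stored words that no other stored word extends.
Those words: "zrlll", "zrllrllrzr", "zrllzlrlz", "zrlrrrrll", "zrlrzrzrzll", "zrlzzllzlz"
Leaf count: 6

6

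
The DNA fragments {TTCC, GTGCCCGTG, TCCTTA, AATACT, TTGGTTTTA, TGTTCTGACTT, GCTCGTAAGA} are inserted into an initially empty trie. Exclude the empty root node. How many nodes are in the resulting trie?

50

For each word, the new-node count is its length minus the longest prefix already in the trie:
  "TTCC" → 4 new (T, T, C, C)
  "GTGCCCGTG" → 9 new (G, T, G, C, C, C, G, T, G)
  "TCCTTA" → prefix "T" already present; 5 new (C, C, T, T, A)
  "AATACT" → 6 new (A, A, T, A, C, T)
  "TTGGTTTTA" → prefix "TT" already present; 7 new (G, G, T, T, T, T, A)
  "TGTTCTGACTT" → prefix "T" already present; 10 new (G, T, T, C, T, G, A, C, T, T)
  "GCTCGTAAGA" → prefix "G" already present; 9 new (C, T, C, G, T, A, A, G, A)
Total nodes = 4 + 9 + 5 + 6 + 7 + 10 + 9 = 50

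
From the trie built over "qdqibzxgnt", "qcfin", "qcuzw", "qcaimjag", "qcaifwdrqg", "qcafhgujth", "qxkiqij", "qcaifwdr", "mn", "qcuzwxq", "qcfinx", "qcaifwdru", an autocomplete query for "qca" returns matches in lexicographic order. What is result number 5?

qcaimjag

Filter for "qca…" and sort: "qcafhgujth", "qcaifwdr", "qcaifwdrqg", "qcaifwdru", "qcaimjag"
The 5th is qcaimjag.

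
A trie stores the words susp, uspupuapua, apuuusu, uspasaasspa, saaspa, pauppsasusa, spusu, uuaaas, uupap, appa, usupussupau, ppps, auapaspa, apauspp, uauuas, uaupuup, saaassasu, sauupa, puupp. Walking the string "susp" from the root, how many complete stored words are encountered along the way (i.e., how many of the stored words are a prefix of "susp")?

1

Check each prefix of "susp" against the stored set — each match is an end-marker on the path.
Prefixes of the query that are stored words: "susp"
Count: 1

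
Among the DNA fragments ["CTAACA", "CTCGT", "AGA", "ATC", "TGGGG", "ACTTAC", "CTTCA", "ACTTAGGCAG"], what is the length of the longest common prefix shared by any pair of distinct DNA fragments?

Look for the deepest trie node that still has at least two words in its subtree.
e.g. "ACTTAC" and "ACTTAGGCAG" share the prefix "ACTTA" of length 5; no pair shares a longer one.
Longest shared-prefix length: 5

5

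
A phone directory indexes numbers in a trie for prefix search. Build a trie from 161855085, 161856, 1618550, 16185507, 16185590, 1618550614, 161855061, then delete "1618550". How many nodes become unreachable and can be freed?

0

A node on "1618550"'s path can go only if nothing else ends at it or branches off below it.
Every node on "1618550" is still needed (e.g. by "161855085"), so nothing is freed.
Nodes removed: 0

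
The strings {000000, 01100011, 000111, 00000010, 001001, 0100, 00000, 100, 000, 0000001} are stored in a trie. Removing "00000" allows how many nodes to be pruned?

Walk "00000" from the leaf back toward the root, removing each node that no remaining word uses.
Every node on "00000" is still needed (e.g. by "000000"), so nothing is freed.
Nodes removed: 0

0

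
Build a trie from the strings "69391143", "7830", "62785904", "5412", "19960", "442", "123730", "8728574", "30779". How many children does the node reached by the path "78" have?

Walk "78" from the root, arriving at one node.
Characters that immediately follow "78" among the stored strings: {3}.
That node has 1 child edge.

1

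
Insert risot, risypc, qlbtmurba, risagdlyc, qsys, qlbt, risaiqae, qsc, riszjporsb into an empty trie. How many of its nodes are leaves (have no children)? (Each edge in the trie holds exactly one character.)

8

A leaf is a node with no children — equivalently, the end of a word that is not a proper prefix of any other stored word.
Those words: "qlbtmurba", "qsc", "qsys", "risagdlyc", "risaiqae", "risot", "risypc", "riszjporsb"
Leaf count: 8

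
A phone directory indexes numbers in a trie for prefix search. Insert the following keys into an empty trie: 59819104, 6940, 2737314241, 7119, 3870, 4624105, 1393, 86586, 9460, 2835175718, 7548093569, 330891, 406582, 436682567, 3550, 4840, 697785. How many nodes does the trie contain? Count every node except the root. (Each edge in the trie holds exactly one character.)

Count nodes per top-level branch (shared prefixes stored once):
  '1'-branch (1393): 4 nodes
  '2'-branch (2737314241, 2835175718): 19 nodes
  '3'-branch (330891, 3550, 3870): 12 nodes
  '4'-branch (406582, 436682567, 4624105, 4840): 23 nodes
  '5'-branch (59819104): 8 nodes
  '6'-branch (6940, 697785): 8 nodes
  '7'-branch (7119, 7548093569): 13 nodes
  '8'-branch (86586): 5 nodes
  '9'-branch (9460): 4 nodes
Sum: 96

96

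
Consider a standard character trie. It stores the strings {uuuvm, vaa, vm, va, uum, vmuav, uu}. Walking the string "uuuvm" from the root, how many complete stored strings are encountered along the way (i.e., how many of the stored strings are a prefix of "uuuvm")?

Walk "uuuvm" from the root; an end-of-word marker is hit whenever a stored word is a prefix of "uuuvm".
Prefixes of the query that are stored words: "uu", "uuuvm"
Count: 2

2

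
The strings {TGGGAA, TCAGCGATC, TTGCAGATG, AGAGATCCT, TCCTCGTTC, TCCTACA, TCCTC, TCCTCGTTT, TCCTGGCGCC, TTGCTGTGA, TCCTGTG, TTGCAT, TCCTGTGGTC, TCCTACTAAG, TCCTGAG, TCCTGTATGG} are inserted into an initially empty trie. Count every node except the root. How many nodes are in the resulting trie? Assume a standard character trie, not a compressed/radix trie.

Trace insertions, counting only characters that open a new branch:
  "TGGGAA" → 6 new (T, G, G, G, A, A)
  "TCAGCGATC" → prefix "T" already present; 8 new (C, A, G, C, G, A, T, C)
  "TTGCAGATG" → prefix "T" already present; 8 new (T, G, C, A, G, A, T, G)
  "AGAGATCCT" → 9 new (A, G, A, G, A, T, C, C, T)
  "TCCTCGTTC" → prefix "TC" already present; 7 new (C, T, C, G, T, T, C)
  "TCCTACA" → prefix "TCCT" already present; 3 new (A, C, A)
  "TCCTC" → prefix "TCCTC" already present; 0 new (none)
  "TCCTCGTTT" → prefix "TCCTCGTT" already present; 1 new (T)
  "TCCTGGCGCC" → prefix "TCCT" already present; 6 new (G, G, C, G, C, C)
  "TTGCTGTGA" → prefix "TTGC" already present; 5 new (T, G, T, G, A)
  "TCCTGTG" → prefix "TCCTG" already present; 2 new (T, G)
  "TTGCAT" → prefix "TTGCA" already present; 1 new (T)
  "TCCTGTGGTC" → prefix "TCCTGTG" already present; 3 new (G, T, C)
  "TCCTACTAAG" → prefix "TCCTAC" already present; 4 new (T, A, A, G)
  "TCCTGAG" → prefix "TCCTG" already present; 2 new (A, G)
  "TCCTGTATGG" → prefix "TCCTGT" already present; 4 new (A, T, G, G)
Total nodes = 6 + 8 + 8 + 9 + 7 + 3 + 0 + 1 + 6 + 5 + 2 + 1 + 3 + 4 + 2 + 4 = 69

69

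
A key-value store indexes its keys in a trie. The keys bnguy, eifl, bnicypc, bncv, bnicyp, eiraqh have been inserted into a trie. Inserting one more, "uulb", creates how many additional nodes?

4

"uulb" shares no prefix with any stored word, so all 4 characters open new nodes.
4 − 0 = 4 new nodes.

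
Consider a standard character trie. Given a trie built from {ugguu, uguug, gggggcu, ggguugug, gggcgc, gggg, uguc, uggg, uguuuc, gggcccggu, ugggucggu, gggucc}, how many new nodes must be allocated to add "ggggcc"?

The longest prefix of "ggggcc" already in the trie is "gggg" (length 4).
Each of the 2 remaining characters creates one node.

2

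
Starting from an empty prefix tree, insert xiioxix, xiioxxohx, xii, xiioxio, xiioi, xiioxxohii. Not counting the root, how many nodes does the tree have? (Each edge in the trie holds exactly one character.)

15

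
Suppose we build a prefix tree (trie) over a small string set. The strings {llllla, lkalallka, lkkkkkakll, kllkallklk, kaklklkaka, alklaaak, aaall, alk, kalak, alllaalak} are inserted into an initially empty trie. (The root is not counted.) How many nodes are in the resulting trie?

Trace insertions, counting only characters that open a new branch:
  "llllla" → 6 new (l, l, l, l, l, a)
  "lkalallka" → prefix "l" already present; 8 new (k, a, l, a, l, l, k, a)
  "lkkkkkakll" → prefix "lk" already present; 8 new (k, k, k, k, a, k, l, l)
  "kllkallklk" → 10 new (k, l, l, k, a, l, l, k, l, k)
  "kaklklkaka" → prefix "k" already present; 9 new (a, k, l, k, l, k, a, k, a)
  "alklaaak" → 8 new (a, l, k, l, a, a, a, k)
  "aaall" → prefix "a" already present; 4 new (a, a, l, l)
  "alk" → prefix "alk" already present; 0 new (none)
  "kalak" → prefix "ka" already present; 3 new (l, a, k)
  "alllaalak" → prefix "al" already present; 7 new (l, l, a, a, l, a, k)
Total nodes = 6 + 8 + 8 + 10 + 9 + 8 + 4 + 0 + 3 + 7 = 63

63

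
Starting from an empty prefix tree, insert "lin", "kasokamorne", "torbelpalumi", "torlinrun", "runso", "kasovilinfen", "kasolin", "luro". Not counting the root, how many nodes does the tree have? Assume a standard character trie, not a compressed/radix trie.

Insert word by word; a character creates a node only if that edge doesn't already exist:
  "lin" → 3 new (l, i, n)
  "kasokamorne" → 11 new (k, a, s, o, k, a, m, o, r, n, e)
  "torbelpalumi" → 12 new (t, o, r, b, e, l, p, a, l, u, m, i)
  "torlinrun" → prefix "tor" already present; 6 new (l, i, n, r, u, n)
  "runso" → 5 new (r, u, n, s, o)
  "kasovilinfen" → prefix "kaso" already present; 8 new (v, i, l, i, n, f, e, n)
  "kasolin" → prefix "kaso" already present; 3 new (l, i, n)
  "luro" → prefix "l" already present; 3 new (u, r, o)
Total nodes = 3 + 11 + 12 + 6 + 5 + 8 + 3 + 3 = 51

51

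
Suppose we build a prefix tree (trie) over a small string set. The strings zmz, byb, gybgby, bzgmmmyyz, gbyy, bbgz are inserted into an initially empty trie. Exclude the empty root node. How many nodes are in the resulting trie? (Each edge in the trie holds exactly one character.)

26

Trace insertions, counting only characters that open a new branch:
  "zmz" → 3 new (z, m, z)
  "byb" → 3 new (b, y, b)
  "gybgby" → 6 new (g, y, b, g, b, y)
  "bzgmmmyyz" → prefix "b" already present; 8 new (z, g, m, m, m, y, y, z)
  "gbyy" → prefix "g" already present; 3 new (b, y, y)
  "bbgz" → prefix "b" already present; 3 new (b, g, z)
Total nodes = 3 + 3 + 6 + 8 + 3 + 3 = 26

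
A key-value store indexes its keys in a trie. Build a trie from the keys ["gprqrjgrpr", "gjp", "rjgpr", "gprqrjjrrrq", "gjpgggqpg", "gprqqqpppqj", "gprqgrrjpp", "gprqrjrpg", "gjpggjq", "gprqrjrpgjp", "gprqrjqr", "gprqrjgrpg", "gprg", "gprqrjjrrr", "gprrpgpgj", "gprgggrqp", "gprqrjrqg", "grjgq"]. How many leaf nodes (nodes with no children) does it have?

14

A leaf is a node with no children — equivalently, the end of a word that is not a proper prefix of any other stored word.
Those words: "gjpgggqpg", "gjpggjq", "gprgggrqp", "gprqgrrjpp", "gprqqqpppqj", "gprqrjgrpg", "gprqrjgrpr", "gprqrjjrrrq", "gprqrjqr", "gprqrjrpgjp", "gprqrjrqg", "gprrpgpgj", "grjgq", "rjgpr"
Leaf count: 14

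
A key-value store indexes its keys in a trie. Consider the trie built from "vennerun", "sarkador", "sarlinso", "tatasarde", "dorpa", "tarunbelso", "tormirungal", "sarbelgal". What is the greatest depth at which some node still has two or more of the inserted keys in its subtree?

Equivalently: take the maximum, over all pairs, of their longest common prefix length.
e.g. "sarbelgal" and "sarkador" share the prefix "sar" of length 3; no pair shares a longer one.
Longest shared-prefix length: 3

3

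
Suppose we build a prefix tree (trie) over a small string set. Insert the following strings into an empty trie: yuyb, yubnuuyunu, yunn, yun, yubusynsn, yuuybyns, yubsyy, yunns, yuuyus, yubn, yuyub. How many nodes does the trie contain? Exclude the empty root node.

34

Trie structure (* marks end of a word):
(root)
└─ y
   └─ u
      ├─ b
      │  ├─ n *
      │  │  └─ u
      │  │     └─ u
      │  │        └─ y
      │  │           └─ u
      │  │              └─ n
      │  │                 └─ u *
      │  ├─ s
      │  │  └─ y
      │  │     └─ y *
      │  └─ u
      │     └─ s
      │        └─ y
      │           └─ n
      │              └─ s
      │                 └─ n *
      ├─ n *
      │  └─ n *
      │     └─ s *
      ├─ u
      │  └─ y
      │     ├─ b
      │     │  └─ y
      │     │     └─ n
      │     │        └─ s *
      │     └─ u
      │        └─ s *
      └─ y
         ├─ b *
         └─ u
            └─ b *
Counting every labelled node above: 34.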